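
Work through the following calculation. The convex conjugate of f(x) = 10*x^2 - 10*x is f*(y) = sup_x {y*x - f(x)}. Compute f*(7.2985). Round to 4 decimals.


f*(y) = sup_x {y*x - a*x^2 - b*x} = sup_x {(y-b)*x - a*x^2}
FOC: (y - b) - 2a*x = 0 => x* = (y - b)/(2a)
x* = (7.2985 + 10)/(2*10) = 0.8649
f*(7.2985) = (y-b)^2/(4a) = (7.2985 + 10)^2/(4*10)
= 299.2381/40 = 7.481


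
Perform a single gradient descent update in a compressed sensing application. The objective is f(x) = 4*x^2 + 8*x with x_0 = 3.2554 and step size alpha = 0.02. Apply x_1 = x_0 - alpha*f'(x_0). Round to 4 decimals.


We compute the gradient at x_0 and apply the update.
f'(x) = 8*x + 8
f'(3.2554) = 8*3.2554 + 8 = 34.0432
x_1 = 3.2554 - 0.02*34.0432 = 2.5745


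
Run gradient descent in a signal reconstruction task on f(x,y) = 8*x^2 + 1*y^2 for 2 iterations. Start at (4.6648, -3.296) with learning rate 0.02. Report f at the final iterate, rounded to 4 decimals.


Gradient descent on f(x,y) = 8*x^2 + 1*y^2.
Starting point: (4.6648, -3.296), alpha = 0.02
Step 1: grad_x = 2*8*4.6648 = 74.6368, grad_y = 2*1*-3.296 = -6.592
  x_1 = 4.6648 - 0.02*74.6368 = 3.1721
  y_1 = -3.296 - 0.02*-6.592 = -3.1642
Step 2: grad_x = 2*8*3.1721 = 50.753, grad_y = 2*1*-3.1642 = -6.3283
  x_2 = 3.1721 - 0.02*50.753 = 2.157
  y_2 = -3.1642 - 0.02*-6.3283 = -3.0376
f(2.157, -3.0376) = 8*2.157^2 + 1*(-3.0376)^2 = 46.4483


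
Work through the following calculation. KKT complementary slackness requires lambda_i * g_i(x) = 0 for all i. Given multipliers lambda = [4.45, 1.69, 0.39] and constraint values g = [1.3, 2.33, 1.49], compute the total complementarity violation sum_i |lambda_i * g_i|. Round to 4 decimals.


KKT complementary slackness check:
lambda_1 * g_1 = 4.45 * 1.3 = 5.785
lambda_2 * g_2 = 1.69 * 2.33 = 3.9377
lambda_3 * g_3 = 0.39 * 1.49 = 0.5811
Total violation = 5.785 + 3.9377 + 0.5811 = 10.3038


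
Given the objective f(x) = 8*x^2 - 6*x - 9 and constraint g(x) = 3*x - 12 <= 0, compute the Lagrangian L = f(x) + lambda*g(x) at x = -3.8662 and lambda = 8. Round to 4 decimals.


Step 1: Evaluate f(x).
f(-3.8662) = 8*(-3.8662)^2 - 6*(-3.8662) - 9 = 133.7772
Step 2: Evaluate g(x).
g(-3.8662) = 3*-3.8662 - 12 = -23.5986
Step 3: Compute Lagrangian.
L = 133.7772 + 8*-23.5986 = -55.0116


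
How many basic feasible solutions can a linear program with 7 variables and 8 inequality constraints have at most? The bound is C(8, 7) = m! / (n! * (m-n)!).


Each vertex corresponds to some choice of n active constraints out of m, so the number of vertices is at most C(m, n) = m! / (n!(m-n)!).
m = 8, n = 7
Numerator: 8 * 7 * 6 * 5 * 4 * 3 * 2
Denominator: 7! = 5040
C(8, 7) = 8


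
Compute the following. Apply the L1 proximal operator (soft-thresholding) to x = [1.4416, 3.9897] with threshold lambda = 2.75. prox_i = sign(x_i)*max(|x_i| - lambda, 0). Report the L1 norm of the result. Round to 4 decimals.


Soft-thresholding with lambda = 2.75:
prox(1.4416) = sign(1.4416)*max(|1.4416| - 2.75, 0) = 0.0
prox(3.9897) = sign(3.9897)*max(|3.9897| - 2.75, 0) = 1.2397
prox(x) = [0.0, 1.2397]
||prox(x)||_1 = 0.0 + 1.2397 = 1.2397


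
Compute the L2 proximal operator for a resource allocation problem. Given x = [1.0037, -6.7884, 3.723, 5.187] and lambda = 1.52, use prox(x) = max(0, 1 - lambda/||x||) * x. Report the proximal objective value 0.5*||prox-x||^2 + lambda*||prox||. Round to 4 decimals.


Step 1: Compute ||x||.
||x|| = 9.3731
Step 2: Compute scaling factor.
scale = max(0, 1 - 1.52/9.3731) = 0.8378
Step 3: prox(x) = [0.8409, -5.6876, 3.1193, 4.3458]
||prox(x)|| = 7.8531
Step 4: Proximal objective.
0.5*||prox-x||^2 = 1.1552
lambda*||prox|| = 11.9367
Total = 13.092


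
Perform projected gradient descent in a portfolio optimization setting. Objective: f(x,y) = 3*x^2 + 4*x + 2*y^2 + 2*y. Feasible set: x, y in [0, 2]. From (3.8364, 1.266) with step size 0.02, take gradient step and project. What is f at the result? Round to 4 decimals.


Step 1: Compute gradient at (3.8364, 1.266).
grad_x = 2*3*3.8364 + 4 = 27.0184
grad_y = 2*2*1.266 + 2 = 7.064
Step 2: Gradient step.
x_raw = 3.8364 - 0.02*27.0184 = 3.296
y_raw = 1.266 - 0.02*7.064 = 1.1247
Step 3: Project onto [0, 2].
x_proj = clip(3.296) = 2.0
y_proj = clip(1.1247) = 1.1247
Step 4: Evaluate f.
f(2.0, 1.1247) = 24.7794


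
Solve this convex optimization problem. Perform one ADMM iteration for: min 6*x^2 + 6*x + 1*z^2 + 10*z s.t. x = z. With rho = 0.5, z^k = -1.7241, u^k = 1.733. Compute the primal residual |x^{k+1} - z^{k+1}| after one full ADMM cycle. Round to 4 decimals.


ADMM iteration with rho = 0.5, z^k = -1.7241, u^k = 1.733
Step 1: x-update.
Minimize 6*x^2 + 6*x + (0.5/2)*(x + 1.7241 + 1.733)^2
FOC: (2*6 + 0.5)*x = -6 + 0.5*(-1.7241 - 1.733)
x^{k+1} = -0.6183
Step 2: z-update.
Minimize 1*z^2 + 10*z + (0.5/2)*(-0.6183 - z + 1.733)^2
FOC: (2*1 + 0.5)*z = -10 + 0.5*(-0.6183 + 1.733)
z^{k+1} = -3.7771
Step 3: u-update.
u^{k+1} = 1.733 - 0.6183 + 3.7771 = 4.8918
Step 4: Primal residual = |-0.6183 + 3.7771| = 3.1588


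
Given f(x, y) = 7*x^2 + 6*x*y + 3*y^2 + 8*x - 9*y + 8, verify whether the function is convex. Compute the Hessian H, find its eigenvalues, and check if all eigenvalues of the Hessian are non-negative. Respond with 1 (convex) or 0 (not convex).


The Hessian of f(x,y) = 7*x^2 + 6*x*y + 3*y^2 + 8*x - 9*y + 8 is:
H = [[14, 6], [6, 6]]
Trace = 14 + 6 = 20
Determinant = 14*6 - (6)^2 = 48
Discriminant = (20)^2 - 4*48 = 208.0
Eigenvalues: lambda_1 = 2.7889, lambda_2 = 17.2111
The function is convex.

1


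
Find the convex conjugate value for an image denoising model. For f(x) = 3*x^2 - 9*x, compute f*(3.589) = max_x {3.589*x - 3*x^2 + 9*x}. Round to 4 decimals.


f*(y) = sup_x {y*x - a*x^2 - b*x} = sup_x {(y-b)*x - a*x^2}
FOC: (y - b) - 2a*x = 0 => x* = (y - b)/(2a)
x* = (3.589 + 9)/(2*3) = 2.0982
f*(3.589) = (y-b)^2/(4a) = (3.589 + 9)^2/(4*3)
= 158.4829/12 = 13.2069


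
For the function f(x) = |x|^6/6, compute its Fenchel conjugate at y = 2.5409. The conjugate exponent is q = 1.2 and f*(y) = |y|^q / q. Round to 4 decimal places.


The conjugate exponent q satisfies 1/p + 1/q = 1.
p = 6, so q = 6/(6 - 1) = 1.2
|y|^q = 2.5409^1.2 = 3.0619
f*(2.5409) = 3.0619 / 1.2 = 2.5515


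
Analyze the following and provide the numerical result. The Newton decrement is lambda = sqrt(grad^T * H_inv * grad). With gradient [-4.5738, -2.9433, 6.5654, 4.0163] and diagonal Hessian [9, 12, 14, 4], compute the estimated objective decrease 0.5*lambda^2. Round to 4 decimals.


Step 1: H is diagonal, so H^(-1) * g = [-0.5082, -0.2453, 0.469, 1.0041].
Step 2: g^T H^(-1) g = sum_i g_i^2 / H_ii
  = (-4.5738)^2/9 + (-2.9433)^2/12 + (6.5654)^2/14 + (4.0163)^2/4
  = 2.3244 + 0.7219 + 3.0789 + 4.0327 = 10.1579
Step 3: Objective decrease = 0.5 * g^T H^(-1) g = 5.0789


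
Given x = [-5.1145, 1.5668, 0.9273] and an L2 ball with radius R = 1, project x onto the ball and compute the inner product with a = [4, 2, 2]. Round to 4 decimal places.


Step 1: Compute ||x|| (intermediates to 6 decimals).
||x|| = sqrt((-5.1145)^2 + 1.5668^2 + 0.9273^2) = 5.428891
Step 2: Project.
Since ||x|| > R, scale = R/||x|| = 1/5.428891 = 0.1842, proj(x) = scale * x
proj(x) = [-0.942091, 0.288605, 0.170809]
Step 3: Dot product.
a^T * proj(x) = 4*(-0.942091) + 2*0.288605 + 2*0.170809 = -2.8495


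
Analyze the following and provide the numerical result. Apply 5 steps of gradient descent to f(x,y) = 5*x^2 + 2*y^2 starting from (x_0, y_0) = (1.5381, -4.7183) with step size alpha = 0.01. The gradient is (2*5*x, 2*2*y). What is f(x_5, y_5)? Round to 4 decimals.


Gradient descent on f(x,y) = 5*x^2 + 2*y^2.
Starting point: (1.5381, -4.7183), alpha = 0.01
Step 1: grad_x = 2*5*1.5381 = 15.381, grad_y = 2*2*-4.7183 = -18.8732
  x_1 = 1.5381 - 0.01*15.381 = 1.3843
  y_1 = -4.7183 - 0.01*-18.8732 = -4.5296
Step 2: grad_x = 2*5*1.3843 = 13.8429, grad_y = 2*2*-4.5296 = -18.1183
  x_2 = 1.3843 - 0.01*13.8429 = 1.2459
  y_2 = -4.5296 - 0.01*-18.1183 = -4.3484
Step 3: grad_x = 2*5*1.2459 = 12.4586, grad_y = 2*2*-4.3484 = -17.3935
  x_3 = 1.2459 - 0.01*12.4586 = 1.1213
  y_3 = -4.3484 - 0.01*-17.3935 = -4.1744
Step 4: grad_x = 2*5*1.1213 = 11.2127, grad_y = 2*2*-4.1744 = -16.6978
  x_4 = 1.1213 - 0.01*11.2127 = 1.0091
  y_4 = -4.1744 - 0.01*-16.6978 = -4.0075
Step 5: grad_x = 2*5*1.0091 = 10.0915, grad_y = 2*2*-4.0075 = -16.0299
  x_5 = 1.0091 - 0.01*10.0915 = 0.9082
  y_5 = -4.0075 - 0.01*-16.0299 = -3.8472
f(0.9082, -3.8472) = 5*0.9082^2 + 2*(-3.8472)^2 = 33.7259


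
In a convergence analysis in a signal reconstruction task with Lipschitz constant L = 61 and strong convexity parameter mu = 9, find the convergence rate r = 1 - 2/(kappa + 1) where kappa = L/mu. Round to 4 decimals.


Step 1: Compute the condition number.
kappa = L/mu = 61/9 = 6.7778
Step 2: Compute the convergence rate.
r = 1 - 2/(kappa + 1) = 1 - 2*mu/(L + mu) = (L - mu)/(L + mu) = 52/70 = 0.7429


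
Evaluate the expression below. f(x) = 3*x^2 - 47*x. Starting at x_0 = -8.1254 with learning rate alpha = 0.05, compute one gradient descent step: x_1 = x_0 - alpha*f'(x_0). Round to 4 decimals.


We compute the gradient at x_0 and apply the update.
f'(x) = 6*x - 47
f'(-8.1254) = 6*-8.1254 - 47 = -95.7524
x_1 = -8.1254 - 0.05*-95.7524 = -3.3378


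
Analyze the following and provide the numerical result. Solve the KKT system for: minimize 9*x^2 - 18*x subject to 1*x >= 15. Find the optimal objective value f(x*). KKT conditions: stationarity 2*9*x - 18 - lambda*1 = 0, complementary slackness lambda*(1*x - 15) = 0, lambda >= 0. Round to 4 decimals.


Step 1: Try lambda = 0 (constraint inactive).
x_unc = 18/(2*9) = 1.0
Check: 1*1.0 = 1.0 < 15 -- violated!
Step 2: Constraint must be active: 1*x = 15
x* = 15/1 = 15.0
lambda = (2*9*15.0 - 18)/1 = 252.0
Step 3: Compute optimal value.
f(x*) = 9*15.0^2 - 18*15.0 = 1755.0


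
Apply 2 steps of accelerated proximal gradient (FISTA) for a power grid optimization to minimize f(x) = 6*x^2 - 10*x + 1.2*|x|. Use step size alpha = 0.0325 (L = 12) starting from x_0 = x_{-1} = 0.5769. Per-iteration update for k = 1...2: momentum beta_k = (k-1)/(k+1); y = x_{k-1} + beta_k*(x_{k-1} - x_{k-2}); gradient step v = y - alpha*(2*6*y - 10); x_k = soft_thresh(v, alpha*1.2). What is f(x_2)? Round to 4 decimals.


FISTA on f(x) = 6*x^2 - 10*x + 1.2*|x|
L = 12, alpha = 0.0325
Iteration 1: beta = 0.0, y = 0.5769 + 0.0*(0.5769 - 0.5769) = 0.5769
  grad(y) = -3.0772, v = y - alpha*grad = 0.6769
  prox(v) = soft_thresh(0.6769, 0.039) = 0.6379
Iteration 2: beta = 0.3333, y = 0.6379 + 0.3333*(0.6379 - 0.5769) = 0.6582
  grad(y) = -2.1011, v = y - alpha*grad = 0.7265
  prox(v) = soft_thresh(0.7265, 0.039) = 0.6875
f(x_2) = 6*0.6875^2 - 10*0.6875 + 1.2*|0.6875| = -3.2141


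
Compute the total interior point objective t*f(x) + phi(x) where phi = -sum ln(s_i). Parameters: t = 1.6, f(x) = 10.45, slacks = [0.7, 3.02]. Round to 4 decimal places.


Step 1: Compute log-barrier.
ln values: [-0.3567, 1.1053]
phi = -(-0.3567 + 1.1053) = -0.7486
Step 2: Compute augmented objective.
t*f(x) = 1.6*10.45 = 16.72
Total = 16.72 - 0.7486 = 15.9714


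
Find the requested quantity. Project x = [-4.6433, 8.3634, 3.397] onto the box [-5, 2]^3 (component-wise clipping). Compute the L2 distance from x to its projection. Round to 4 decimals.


Project each component onto [-5, 2].
clip(-4.6433) = -4.6433, clip(8.3634) = 2.0, clip(3.397) = 2.0
Projection = [-4.6433, 2.0, 2.0]
Squared diffs: [0.0, 40.4929, 1.9516]
Distance = sqrt(42.4445) = 6.5149


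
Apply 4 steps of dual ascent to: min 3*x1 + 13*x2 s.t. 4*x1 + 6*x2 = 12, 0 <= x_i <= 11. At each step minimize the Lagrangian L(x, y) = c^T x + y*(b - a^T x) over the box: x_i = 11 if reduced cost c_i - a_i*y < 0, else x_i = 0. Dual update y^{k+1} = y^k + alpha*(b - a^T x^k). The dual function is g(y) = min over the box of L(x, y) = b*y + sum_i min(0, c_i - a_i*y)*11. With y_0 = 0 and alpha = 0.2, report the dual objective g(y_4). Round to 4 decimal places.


Dual ascent for LP: min 3*x1 + 13*x2, 4*x1 + 6*x2 = 12, 0 <= x_i <= 11
Step 1: y^k = 0.0, reduced costs: (3.0, 13.0)
  x^k = (0.0, 0.0), subgradient = b - a^T x = 12.0
  y^{k+1} = 0.0 + 0.2*12.0 = 2.4
Step 2: y^k = 2.4, reduced costs: (-6.6, -1.4)
  x^k = (11.0, 11.0), subgradient = b - a^T x = -98.0
  y^{k+1} = 2.4 + 0.2*-98.0 = -17.2
Step 3: y^k = -17.2, reduced costs: (71.8, 116.2)
  x^k = (0.0, 0.0), subgradient = b - a^T x = 12.0
  y^{k+1} = -17.2 + 0.2*12.0 = -14.8
Step 4: y^k = -14.8, reduced costs: (62.2, 101.8)
  x^k = (0.0, 0.0), subgradient = b - a^T x = 12.0
  y^{k+1} = -14.8 + 0.2*12.0 = -12.4
Dual objective at y_4 = -12.4: reduced costs (52.6, 87.4), box minimizer x = (0.0, 0.0)
g(y_4) = b*y + (c1 - a1*y)*x1 + (c2 - a2*y)*x2 = 12*(-12.4) + 52.6*0.0 + 87.4*0.0 = -148.8 + 0.0 + 0.0 = -148.8


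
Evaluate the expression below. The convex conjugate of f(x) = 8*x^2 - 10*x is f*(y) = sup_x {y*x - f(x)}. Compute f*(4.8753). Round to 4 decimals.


f*(y) = sup_x {y*x - a*x^2 - b*x} = sup_x {(y-b)*x - a*x^2}
FOC: (y - b) - 2a*x = 0 => x* = (y - b)/(2a)
x* = (4.8753 + 10)/(2*8) = 0.9297
f*(4.8753) = (y-b)^2/(4a) = (4.8753 + 10)^2/(4*8)
= 221.2746/32 = 6.9148


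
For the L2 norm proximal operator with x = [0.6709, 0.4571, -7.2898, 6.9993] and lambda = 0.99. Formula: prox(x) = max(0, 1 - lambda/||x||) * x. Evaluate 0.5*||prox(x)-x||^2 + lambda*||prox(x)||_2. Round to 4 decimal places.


Step 1: Compute ||x||.
||x|| = 10.1386
Step 2: Compute scaling factor.
scale = max(0, 1 - 0.99/10.1386) = 0.9024
Step 3: prox(x) = [0.6054, 0.4125, -6.578, 6.3158]
||prox(x)|| = 9.1486
Step 4: Proximal objective.
0.5*||prox-x||^2 = 0.4901
lambda*||prox|| = 9.0571
Total = 9.5471


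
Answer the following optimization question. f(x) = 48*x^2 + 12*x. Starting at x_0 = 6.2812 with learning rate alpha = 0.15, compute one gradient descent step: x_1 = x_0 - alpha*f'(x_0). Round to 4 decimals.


We compute the gradient at x_0 and apply the update.
f'(x) = 96*x + 12
f'(6.2812) = 96*6.2812 + 12 = 614.9952
x_1 = 6.2812 - 0.15*614.9952 = -85.9681


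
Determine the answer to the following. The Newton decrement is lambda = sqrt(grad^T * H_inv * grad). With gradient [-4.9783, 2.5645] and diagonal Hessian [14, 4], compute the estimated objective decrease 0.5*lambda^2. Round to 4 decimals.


Step 1: H is diagonal, so H^(-1) * g = [-0.3556, 0.6411].
Step 2: g^T H^(-1) g = sum_i g_i^2 / H_ii
  = (-4.9783)^2/14 + (2.5645)^2/4
  = 1.7702 + 1.6442 = 3.4144
Step 3: Objective decrease = 0.5 * g^T H^(-1) g = 1.7072


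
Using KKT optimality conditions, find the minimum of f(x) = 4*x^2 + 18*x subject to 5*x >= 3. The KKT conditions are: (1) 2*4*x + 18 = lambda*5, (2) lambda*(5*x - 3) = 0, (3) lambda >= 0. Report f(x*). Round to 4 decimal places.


Step 1: Try lambda = 0 (constraint inactive).
x_unc = -18/(2*4) = -2.25
Check: 5*-2.25 = -11.25 < 3 -- violated!
Step 2: Constraint must be active: 5*x = 3
x* = 3/5 = 0.6
lambda = (2*4*0.6 + 18)/5 = 4.56
Step 3: Compute optimal value.
f(x*) = 4*0.6^2 + 18*0.6 = 12.24


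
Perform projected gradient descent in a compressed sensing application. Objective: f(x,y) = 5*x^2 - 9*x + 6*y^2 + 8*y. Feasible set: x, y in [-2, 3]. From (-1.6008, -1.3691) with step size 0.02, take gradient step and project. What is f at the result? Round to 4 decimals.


Step 1: Compute gradient at (-1.6008, -1.3691).
grad_x = 2*5*-1.6008 - 9 = -25.008
grad_y = 2*6*-1.3691 + 8 = -8.4292
Step 2: Gradient step.
x_raw = -1.6008 - 0.02*-25.008 = -1.1006
y_raw = -1.3691 - 0.02*-8.4292 = -1.2005
Step 3: Project onto [-2, 3].
x_proj = clip(-1.1006) = -1.1006
y_proj = clip(-1.2005) = -1.2005
Step 4: Evaluate f.
f(-1.1006, -1.2005) = 15.0061


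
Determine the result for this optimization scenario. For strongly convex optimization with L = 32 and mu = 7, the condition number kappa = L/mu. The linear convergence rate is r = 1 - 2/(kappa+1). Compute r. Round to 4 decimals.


Step 1: Compute the condition number.
kappa = L/mu = 32/7 = 4.5714
Step 2: Compute the convergence rate.
r = 1 - 2/(kappa + 1) = 1 - 2*mu/(L + mu) = (L - mu)/(L + mu) = 25/39 = 0.641


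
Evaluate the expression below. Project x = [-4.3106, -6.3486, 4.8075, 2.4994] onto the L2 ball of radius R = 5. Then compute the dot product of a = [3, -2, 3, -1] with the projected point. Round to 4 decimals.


Step 1: Compute ||x|| (intermediates to 6 decimals).
||x|| = sqrt((-4.3106)^2 + (-6.3486)^2 + 4.8075^2 + 2.4994^2) = 9.393884
Step 2: Project.
Since ||x|| > R, scale = R/||x|| = 5/9.393884 = 0.532261, proj(x) = scale * x
proj(x) = [-2.294364, -3.379112, 2.558845, 1.330333]
Step 3: Dot product.
a^T * proj(x) = 3*(-2.294364) - 2*(-3.379112) + 3*2.558845 - 1*1.330333 = 6.2213


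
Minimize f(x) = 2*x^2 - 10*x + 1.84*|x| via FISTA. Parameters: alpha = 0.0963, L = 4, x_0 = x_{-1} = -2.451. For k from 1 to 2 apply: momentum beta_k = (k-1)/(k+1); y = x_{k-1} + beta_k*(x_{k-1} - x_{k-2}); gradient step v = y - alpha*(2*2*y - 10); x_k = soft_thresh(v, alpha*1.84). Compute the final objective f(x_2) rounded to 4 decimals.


FISTA on f(x) = 2*x^2 - 10*x + 1.84*|x|
L = 4, alpha = 0.0963
Iteration 1: beta = 0.0, y = -2.451 + 0.0*(-2.451 + 2.451) = -2.451
  grad(y) = -19.804, v = y - alpha*grad = -0.5439
  prox(v) = soft_thresh(-0.5439, 0.1772) = -0.3667
Iteration 2: beta = 0.3333, y = -0.3667 + 0.3333*(-0.3667 + 2.451) = 0.3281
  grad(y) = -8.6876, v = y - alpha*grad = 1.1647
  prox(v) = soft_thresh(1.1647, 0.1772) = 0.9875
f(x_2) = 2*0.9875^2 - 10*0.9875 + 1.84*|0.9875| = -6.1078


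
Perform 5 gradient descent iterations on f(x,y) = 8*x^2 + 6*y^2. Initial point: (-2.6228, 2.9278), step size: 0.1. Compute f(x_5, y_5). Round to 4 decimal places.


Gradient descent on f(x,y) = 8*x^2 + 6*y^2.
Starting point: (-2.6228, 2.9278), alpha = 0.1
Step 1: grad_x = 2*8*-2.6228 = -41.9648, grad_y = 2*6*2.9278 = 35.1336
  x_1 = -2.6228 - 0.1*-41.9648 = 1.5737
  y_1 = 2.9278 - 0.1*35.1336 = -0.5856
Step 2: grad_x = 2*8*1.5737 = 25.1789, grad_y = 2*6*-0.5856 = -7.0267
  x_2 = 1.5737 - 0.1*25.1789 = -0.9442
  y_2 = -0.5856 - 0.1*-7.0267 = 0.1171
Step 3: grad_x = 2*8*-0.9442 = -15.1073, grad_y = 2*6*0.1171 = 1.4053
  x_3 = -0.9442 - 0.1*-15.1073 = 0.5665
  y_3 = 0.1171 - 0.1*1.4053 = -0.0234
Step 4: grad_x = 2*8*0.5665 = 9.0644, grad_y = 2*6*-0.0234 = -0.2811
  x_4 = 0.5665 - 0.1*9.0644 = -0.3399
  y_4 = -0.0234 - 0.1*-0.2811 = 0.0047
Step 5: grad_x = 2*8*-0.3399 = -5.4386, grad_y = 2*6*0.0047 = 0.0562
  x_5 = -0.3399 - 0.1*-5.4386 = 0.2039
  y_5 = 0.0047 - 0.1*0.0562 = -0.0009
f(0.2039, -0.0009) = 8*0.2039^2 + 6*(-0.0009)^2 = 0.3328


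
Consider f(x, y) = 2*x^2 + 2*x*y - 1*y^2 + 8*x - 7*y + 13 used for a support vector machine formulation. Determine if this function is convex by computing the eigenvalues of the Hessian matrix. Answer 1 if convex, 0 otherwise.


The Hessian of f(x,y) = 2*x^2 + 2*x*y - 1*y^2 + 8*x - 7*y + 13 is:
H = [[4, 2], [2, -2]]
Trace = 4 - 2 = 2
Determinant = 4*-2 - (2)^2 = -12
Discriminant = (2)^2 - 4*-12 = 52.0
Eigenvalues: lambda_1 = -2.6056, lambda_2 = 4.6056
The function is not convex.

0


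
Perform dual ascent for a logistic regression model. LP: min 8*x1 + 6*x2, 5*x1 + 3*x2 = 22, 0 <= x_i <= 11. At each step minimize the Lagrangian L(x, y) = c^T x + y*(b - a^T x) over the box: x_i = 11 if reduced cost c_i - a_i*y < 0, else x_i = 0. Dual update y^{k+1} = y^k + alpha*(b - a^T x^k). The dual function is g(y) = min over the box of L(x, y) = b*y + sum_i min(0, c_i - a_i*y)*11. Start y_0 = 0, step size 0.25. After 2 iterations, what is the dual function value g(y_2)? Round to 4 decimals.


Dual ascent for LP: min 8*x1 + 6*x2, 5*x1 + 3*x2 = 22, 0 <= x_i <= 11
Step 1: y^k = 0.0, reduced costs: (8.0, 6.0)
  x^k = (0.0, 0.0), subgradient = b - a^T x = 22.0
  y^{k+1} = 0.0 + 0.25*22.0 = 5.5
Step 2: y^k = 5.5, reduced costs: (-19.5, -10.5)
  x^k = (11.0, 11.0), subgradient = b - a^T x = -66.0
  y^{k+1} = 5.5 + 0.25*-66.0 = -11.0
Dual objective at y_2 = -11.0: reduced costs (63.0, 39.0), box minimizer x = (0.0, 0.0)
g(y_2) = b*y + (c1 - a1*y)*x1 + (c2 - a2*y)*x2 = 22*(-11.0) + 63.0*0.0 + 39.0*0.0 = -242.0 + 0.0 + 0.0 = -242.0


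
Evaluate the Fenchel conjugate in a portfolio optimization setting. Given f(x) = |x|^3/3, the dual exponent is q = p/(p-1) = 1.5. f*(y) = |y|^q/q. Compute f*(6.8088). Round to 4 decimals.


The conjugate exponent q satisfies 1/p + 1/q = 1.
p = 3, so q = 3/(3 - 1) = 1.5
|y|^q = 6.8088^1.5 = 17.7667
f*(6.8088) = 17.7667 / 1.5 = 11.8444


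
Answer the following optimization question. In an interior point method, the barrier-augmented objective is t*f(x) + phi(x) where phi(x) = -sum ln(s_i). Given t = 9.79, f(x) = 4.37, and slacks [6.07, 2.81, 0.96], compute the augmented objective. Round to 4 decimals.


Step 1: Compute log-barrier.
ln values: [1.8034, 1.0332, -0.0408]
phi = -(1.8034 + 1.0332 - 0.0408) = -2.7957
Step 2: Compute augmented objective.
t*f(x) = 9.79*4.37 = 42.7823
Total = 42.7823 - 2.7957 = 39.9866


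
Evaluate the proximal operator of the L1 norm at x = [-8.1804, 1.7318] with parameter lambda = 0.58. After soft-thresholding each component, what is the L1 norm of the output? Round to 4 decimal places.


Soft-thresholding with lambda = 0.58:
prox(-8.1804) = sign(-8.1804)*max(|-8.1804| - 0.58, 0) = -7.6004
prox(1.7318) = sign(1.7318)*max(|1.7318| - 0.58, 0) = 1.1518
prox(x) = [-7.6004, 1.1518]
||prox(x)||_1 = 7.6004 + 1.1518 = 8.7522


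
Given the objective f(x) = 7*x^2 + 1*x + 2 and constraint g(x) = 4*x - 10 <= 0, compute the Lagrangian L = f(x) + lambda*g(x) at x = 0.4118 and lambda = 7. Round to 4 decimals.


Step 1: Evaluate f(x).
f(0.4118) = 7*0.4118^2 + 1*0.4118 + 2 = 3.5989
Step 2: Evaluate g(x).
g(0.4118) = 4*0.4118 - 10 = -8.3528
Step 3: Compute Lagrangian.
L = 3.5989 + 7*-8.3528 = -54.8707


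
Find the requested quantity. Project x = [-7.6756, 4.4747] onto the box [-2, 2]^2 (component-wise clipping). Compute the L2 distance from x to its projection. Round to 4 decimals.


Project each component onto [-2, 2].
clip(-7.6756) = -2.0, clip(4.4747) = 2.0
Projection = [-2.0, 2.0]
Squared diffs: [32.2124, 6.1241]
Distance = sqrt(38.3365) = 6.1917


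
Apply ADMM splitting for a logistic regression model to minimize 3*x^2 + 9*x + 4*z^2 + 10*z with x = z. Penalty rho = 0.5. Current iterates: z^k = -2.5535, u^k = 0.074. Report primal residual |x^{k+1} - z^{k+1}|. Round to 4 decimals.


ADMM iteration with rho = 0.5, z^k = -2.5535, u^k = 0.074
Step 1: x-update.
Minimize 3*x^2 + 9*x + (0.5/2)*(x + 2.5535 + 0.074)^2
FOC: (2*3 + 0.5)*x = -9 + 0.5*(-2.5535 - 0.074)
x^{k+1} = -1.5867
Step 2: z-update.
Minimize 4*z^2 + 10*z + (0.5/2)*(-1.5867 - z + 0.074)^2
FOC: (2*4 + 0.5)*z = -10 + 0.5*(-1.5867 + 0.074)
z^{k+1} = -1.2655
Step 3: u-update.
u^{k+1} = 0.074 - 1.5867 + 1.2655 = -0.2473
Step 4: Primal residual = |-1.5867 + 1.2655| = 0.3213


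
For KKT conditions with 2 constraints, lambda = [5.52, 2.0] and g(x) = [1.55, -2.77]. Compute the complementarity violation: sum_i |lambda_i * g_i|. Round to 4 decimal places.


KKT complementary slackness check:
lambda_1 * g_1 = 5.52 * 1.55 = 8.556
lambda_2 * g_2 = 2.0 * -2.77 = -5.54
Total violation = 8.556 + 5.54 = 14.096


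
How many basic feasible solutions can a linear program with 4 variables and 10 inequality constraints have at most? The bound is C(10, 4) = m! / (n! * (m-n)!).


Each vertex corresponds to some choice of n active constraints out of m, so the number of vertices is at most C(m, n) = m! / (n!(m-n)!).
m = 10, n = 4
Numerator: 10 * 9 * 8 * 7
Denominator: 4! = 24
C(10, 4) = 210


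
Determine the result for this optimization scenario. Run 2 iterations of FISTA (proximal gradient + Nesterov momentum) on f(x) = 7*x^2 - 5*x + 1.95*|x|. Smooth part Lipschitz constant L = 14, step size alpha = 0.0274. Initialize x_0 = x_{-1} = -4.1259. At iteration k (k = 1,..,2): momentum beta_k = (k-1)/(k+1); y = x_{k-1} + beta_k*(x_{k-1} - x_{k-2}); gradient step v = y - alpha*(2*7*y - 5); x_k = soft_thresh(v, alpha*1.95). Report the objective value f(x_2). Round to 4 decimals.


FISTA on f(x) = 7*x^2 - 5*x + 1.95*|x|
L = 14, alpha = 0.0274
Iteration 1: beta = 0.0, y = -4.1259 + 0.0*(-4.1259 + 4.1259) = -4.1259
  grad(y) = -62.7626, v = y - alpha*grad = -2.4062
  prox(v) = soft_thresh(-2.4062, 0.0534) = -2.3528
Iteration 2: beta = 0.3333, y = -2.3528 + 0.3333*(-2.3528 + 4.1259) = -1.7617
  grad(y) = -29.6643, v = y - alpha*grad = -0.9489
  prox(v) = soft_thresh(-0.9489, 0.0534) = -0.8955
f(x_2) = 7*(-0.8955)^2 - 5*(-0.8955) + 1.95*|-0.8955| = 11.8372


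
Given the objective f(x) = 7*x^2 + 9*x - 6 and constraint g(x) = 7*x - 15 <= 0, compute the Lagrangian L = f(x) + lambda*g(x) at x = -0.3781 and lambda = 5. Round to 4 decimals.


Step 1: Evaluate f(x).
f(-0.3781) = 7*(-0.3781)^2 + 9*(-0.3781) - 6 = -8.4022
Step 2: Evaluate g(x).
g(-0.3781) = 7*-0.3781 - 15 = -17.6467
Step 3: Compute Lagrangian.
L = -8.4022 + 5*-17.6467 = -96.6357


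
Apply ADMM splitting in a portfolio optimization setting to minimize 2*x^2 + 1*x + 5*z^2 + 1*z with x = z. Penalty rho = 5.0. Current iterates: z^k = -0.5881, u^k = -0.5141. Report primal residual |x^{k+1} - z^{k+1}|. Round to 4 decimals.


ADMM iteration with rho = 5.0, z^k = -0.5881, u^k = -0.5141
Step 1: x-update.
Minimize 2*x^2 + 1*x + (5.0/2)*(x + 0.5881 - 0.5141)^2
FOC: (2*2 + 5.0)*x = -1 + 5.0*(-0.5881 + 0.5141)
x^{k+1} = -0.1522
Step 2: z-update.
Minimize 5*z^2 + 1*z + (5.0/2)*(-0.1522 - z - 0.5141)^2
FOC: (2*5 + 5.0)*z = -1 + 5.0*(-0.1522 - 0.5141)
z^{k+1} = -0.2888
Step 3: u-update.
u^{k+1} = -0.5141 - 0.1522 + 0.2888 = -0.3775
Step 4: Primal residual = |-0.1522 + 0.2888| = 0.1366


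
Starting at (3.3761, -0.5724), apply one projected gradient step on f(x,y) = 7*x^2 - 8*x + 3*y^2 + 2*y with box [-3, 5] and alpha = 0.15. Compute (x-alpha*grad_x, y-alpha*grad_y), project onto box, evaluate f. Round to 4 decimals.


Step 1: Compute gradient at (3.3761, -0.5724).
grad_x = 2*7*3.3761 - 8 = 39.2654
grad_y = 2*3*-0.5724 + 2 = -1.4344
Step 2: Gradient step.
x_raw = 3.3761 - 0.15*39.2654 = -2.5137
y_raw = -0.5724 - 0.15*-1.4344 = -0.3572
Step 3: Project onto [-3, 5].
x_proj = clip(-2.5137) = -2.5137
y_proj = clip(-0.3572) = -0.3572
Step 4: Evaluate f.
f(-2.5137, -0.3572) = 64.0092


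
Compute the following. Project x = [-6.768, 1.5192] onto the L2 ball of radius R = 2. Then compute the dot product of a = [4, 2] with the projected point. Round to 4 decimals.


Step 1: Compute ||x|| (intermediates to 6 decimals).
||x|| = sqrt((-6.768)^2 + 1.5192^2) = 6.936411
Step 2: Project.
Since ||x|| > R, scale = R/||x|| = 2/6.936411 = 0.288334, proj(x) = scale * x
proj(x) = [-1.951445, 0.438037]
Step 3: Dot product.
a^T * proj(x) = 4*(-1.951445) + 2*0.438037 = -6.9297


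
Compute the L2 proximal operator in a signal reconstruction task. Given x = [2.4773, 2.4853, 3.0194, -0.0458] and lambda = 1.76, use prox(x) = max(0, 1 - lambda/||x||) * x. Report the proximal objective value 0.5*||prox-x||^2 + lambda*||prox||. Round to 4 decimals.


Step 1: Compute ||x||.
||x|| = 4.6295
Step 2: Compute scaling factor.
scale = max(0, 1 - 1.76/4.6295) = 0.6198
Step 3: prox(x) = [1.5355, 1.5405, 1.8715, -0.0284]
||prox(x)|| = 2.8695
Step 4: Proximal objective.
0.5*||prox-x||^2 = 1.5488
lambda*||prox|| = 5.0503
Total = 6.5992


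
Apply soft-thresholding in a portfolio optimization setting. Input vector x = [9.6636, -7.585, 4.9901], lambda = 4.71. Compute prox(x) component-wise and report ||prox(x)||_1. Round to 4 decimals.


Soft-thresholding with lambda = 4.71:
prox(9.6636) = sign(9.6636)*max(|9.6636| - 4.71, 0) = 4.9536
prox(-7.585) = sign(-7.585)*max(|-7.585| - 4.71, 0) = -2.875
prox(4.9901) = sign(4.9901)*max(|4.9901| - 4.71, 0) = 0.2801
prox(x) = [4.9536, -2.875, 0.2801]
||prox(x)||_1 = 4.9536 + 2.875 + 0.2801 = 8.1087


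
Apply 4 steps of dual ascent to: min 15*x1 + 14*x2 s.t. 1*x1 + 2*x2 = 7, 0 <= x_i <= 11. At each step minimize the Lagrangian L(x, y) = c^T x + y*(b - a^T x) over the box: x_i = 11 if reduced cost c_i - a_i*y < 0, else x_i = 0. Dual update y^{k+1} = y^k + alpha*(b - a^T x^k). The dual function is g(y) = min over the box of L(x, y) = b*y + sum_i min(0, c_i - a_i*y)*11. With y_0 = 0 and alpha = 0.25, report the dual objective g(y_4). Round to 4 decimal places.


Dual ascent for LP: min 15*x1 + 14*x2, 1*x1 + 2*x2 = 7, 0 <= x_i <= 11
Step 1: y^k = 0.0, reduced costs: (15.0, 14.0)
  x^k = (0.0, 0.0), subgradient = b - a^T x = 7.0
  y^{k+1} = 0.0 + 0.25*7.0 = 1.75
Step 2: y^k = 1.75, reduced costs: (13.25, 10.5)
  x^k = (0.0, 0.0), subgradient = b - a^T x = 7.0
  y^{k+1} = 1.75 + 0.25*7.0 = 3.5
Step 3: y^k = 3.5, reduced costs: (11.5, 7.0)
  x^k = (0.0, 0.0), subgradient = b - a^T x = 7.0
  y^{k+1} = 3.5 + 0.25*7.0 = 5.25
Step 4: y^k = 5.25, reduced costs: (9.75, 3.5)
  x^k = (0.0, 0.0), subgradient = b - a^T x = 7.0
  y^{k+1} = 5.25 + 0.25*7.0 = 7.0
Dual objective at y_4 = 7.0: reduced costs (8.0, 0.0), box minimizer x = (0.0, 0.0)
g(y_4) = b*y + (c1 - a1*y)*x1 + (c2 - a2*y)*x2 = 7*7.0 + 8.0*0.0 + 0.0*0.0 = 49.0 + 0.0 + 0.0 = 49.0


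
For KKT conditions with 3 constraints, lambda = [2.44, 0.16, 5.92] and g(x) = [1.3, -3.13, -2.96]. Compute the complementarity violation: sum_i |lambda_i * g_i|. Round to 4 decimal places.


KKT complementary slackness check:
lambda_1 * g_1 = 2.44 * 1.3 = 3.172
lambda_2 * g_2 = 0.16 * -3.13 = -0.5008
lambda_3 * g_3 = 5.92 * -2.96 = -17.5232
Total violation = 3.172 + 0.5008 + 17.5232 = 21.196


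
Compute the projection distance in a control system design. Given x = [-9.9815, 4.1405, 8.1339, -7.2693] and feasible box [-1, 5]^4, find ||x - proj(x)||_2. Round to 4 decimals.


Project each component onto [-1, 5].
clip(-9.9815) = -1.0, clip(4.1405) = 4.1405, clip(8.1339) = 5.0, clip(-7.2693) = -1.0
Projection = [-1.0, 4.1405, 5.0, -1.0]
Squared diffs: [80.6673, 0.0, 9.8213, 39.3041]
Distance = sqrt(129.7927) = 11.3927


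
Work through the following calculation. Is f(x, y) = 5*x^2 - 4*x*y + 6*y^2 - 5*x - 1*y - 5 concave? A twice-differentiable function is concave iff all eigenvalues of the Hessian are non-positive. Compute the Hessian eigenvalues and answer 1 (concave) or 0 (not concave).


The Hessian of f(x,y) = 5*x^2 - 4*x*y + 6*y^2 - 5*x - 1*y - 5 is:
H = [[10, -4], [-4, 12]]
Trace = 10 + 12 = 22
Determinant = 10*12 - (-4)^2 = 104
Discriminant = (22)^2 - 4*104 = 68.0
Eigenvalues: lambda_1 = 6.8769, lambda_2 = 15.1231
The function is not concave.

0


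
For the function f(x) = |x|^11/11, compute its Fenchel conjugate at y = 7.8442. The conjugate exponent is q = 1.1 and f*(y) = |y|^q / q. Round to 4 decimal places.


The conjugate exponent q satisfies 1/p + 1/q = 1.
p = 11, so q = 11/(11 - 1) = 1.1
|y|^q = 7.8442^1.1 = 9.6384
f*(7.8442) = 9.6384 / 1.1 = 8.7622


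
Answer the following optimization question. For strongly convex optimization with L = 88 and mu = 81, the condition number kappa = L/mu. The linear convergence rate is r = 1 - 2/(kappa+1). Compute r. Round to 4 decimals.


Step 1: Compute the condition number.
kappa = L/mu = 88/81 = 1.0864
Step 2: Compute the convergence rate.
r = 1 - 2/(kappa + 1) = 1 - 2*mu/(L + mu) = (L - mu)/(L + mu) = 7/169 = 0.0414


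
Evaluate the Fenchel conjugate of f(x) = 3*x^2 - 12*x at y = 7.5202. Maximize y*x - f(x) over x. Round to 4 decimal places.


f*(y) = sup_x {y*x - a*x^2 - b*x} = sup_x {(y-b)*x - a*x^2}
FOC: (y - b) - 2a*x = 0 => x* = (y - b)/(2a)
x* = (7.5202 + 12)/(2*3) = 3.2534
f*(7.5202) = (y-b)^2/(4a) = (7.5202 + 12)^2/(4*3)
= 381.0382/12 = 31.7532


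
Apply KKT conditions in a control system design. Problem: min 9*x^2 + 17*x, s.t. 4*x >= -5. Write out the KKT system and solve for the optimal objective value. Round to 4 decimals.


Step 1: Try lambda = 0 (constraint inactive).
Stationarity: 2*9*x + 17 = 0
x* = -17/(2*9) = -17/18 = -0.9444 (rounded; the exact value -17/18 is used below)
Check constraint: 4*-0.9444 = -3.7776 >= -5 -- satisfied.
Step 2: Compute optimal value.
f(x*) = 9*(-17/18)^2 + 17*(-17/18) = -8.0278


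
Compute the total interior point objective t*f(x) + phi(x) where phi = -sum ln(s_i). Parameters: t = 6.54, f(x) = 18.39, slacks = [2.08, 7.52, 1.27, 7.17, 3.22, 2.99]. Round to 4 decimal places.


Step 1: Compute log-barrier.
ln values: [0.7324, 2.0176, 0.239, 1.9699, 1.1694, 1.0953]
phi = -(0.7324 + 2.0176 + 0.239 + 1.9699 + 1.1694 + 1.0953) = -7.2235
Step 2: Compute augmented objective.
t*f(x) = 6.54*18.39 = 120.2706
Total = 120.2706 - 7.2235 = 113.0471


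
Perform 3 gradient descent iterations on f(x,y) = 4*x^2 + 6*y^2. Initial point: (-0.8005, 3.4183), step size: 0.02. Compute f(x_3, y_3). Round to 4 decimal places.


Gradient descent on f(x,y) = 4*x^2 + 6*y^2.
Starting point: (-0.8005, 3.4183), alpha = 0.02
Step 1: grad_x = 2*4*-0.8005 = -6.404, grad_y = 2*6*3.4183 = 41.0196
  x_1 = -0.8005 - 0.02*-6.404 = -0.6724
  y_1 = 3.4183 - 0.02*41.0196 = 2.5979
Step 2: grad_x = 2*4*-0.6724 = -5.3794, grad_y = 2*6*2.5979 = 31.1749
  x_2 = -0.6724 - 0.02*-5.3794 = -0.5648
  y_2 = 2.5979 - 0.02*31.1749 = 1.9744
Step 3: grad_x = 2*4*-0.5648 = -4.5187, grad_y = 2*6*1.9744 = 23.6929
  x_3 = -0.5648 - 0.02*-4.5187 = -0.4745
  y_3 = 1.9744 - 0.02*23.6929 = 1.5006
f(-0.4745, 1.5006) = 4*(-0.4745)^2 + 6*1.5006^2 = 14.4104


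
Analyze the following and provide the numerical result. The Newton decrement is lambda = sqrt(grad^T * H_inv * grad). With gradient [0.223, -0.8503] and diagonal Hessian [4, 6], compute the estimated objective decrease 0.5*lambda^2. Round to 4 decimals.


Step 1: H is diagonal, so H^(-1) * g = [0.0558, -0.1417].
Step 2: g^T H^(-1) g = sum_i g_i^2 / H_ii
  = (0.223)^2/4 + (-0.8503)^2/6
  = 0.0124 + 0.1205 = 0.1329
Step 3: Objective decrease = 0.5 * g^T H^(-1) g = 0.0665


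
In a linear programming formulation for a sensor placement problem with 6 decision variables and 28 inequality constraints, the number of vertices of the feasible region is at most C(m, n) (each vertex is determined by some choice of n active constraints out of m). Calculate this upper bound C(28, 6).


Each vertex corresponds to some choice of n active constraints out of m, so the number of vertices is at most C(m, n) = m! / (n!(m-n)!).
m = 28, n = 6
Numerator: 28 * 27 * 26 * 25 * 24 * 23
Denominator: 6! = 720
C(28, 6) = 376740


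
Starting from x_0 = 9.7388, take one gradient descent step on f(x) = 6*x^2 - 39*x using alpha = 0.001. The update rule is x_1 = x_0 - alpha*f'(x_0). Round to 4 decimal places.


We compute the gradient at x_0 and apply the update.
f'(x) = 12*x - 39
f'(9.7388) = 12*9.7388 - 39 = 77.8656
x_1 = 9.7388 - 0.001*77.8656 = 9.6609


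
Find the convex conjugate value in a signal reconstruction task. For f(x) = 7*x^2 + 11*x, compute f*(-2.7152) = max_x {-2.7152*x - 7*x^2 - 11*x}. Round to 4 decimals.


f*(y) = sup_x {y*x - a*x^2 - b*x} = sup_x {(y-b)*x - a*x^2}
FOC: (y - b) - 2a*x = 0 => x* = (y - b)/(2a)
x* = (-2.7152 - 11)/(2*7) = -0.9797
f*(-2.7152) = (y-b)^2/(4a) = (-2.7152 - 11)^2/(4*7)
= 188.1067/28 = 6.7181


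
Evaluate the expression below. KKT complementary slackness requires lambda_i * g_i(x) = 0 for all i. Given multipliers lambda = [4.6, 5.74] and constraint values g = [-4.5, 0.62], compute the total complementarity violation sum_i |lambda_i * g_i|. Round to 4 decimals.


KKT complementary slackness check:
lambda_1 * g_1 = 4.6 * -4.5 = -20.7
lambda_2 * g_2 = 5.74 * 0.62 = 3.5588
Total violation = 20.7 + 3.5588 = 24.2588


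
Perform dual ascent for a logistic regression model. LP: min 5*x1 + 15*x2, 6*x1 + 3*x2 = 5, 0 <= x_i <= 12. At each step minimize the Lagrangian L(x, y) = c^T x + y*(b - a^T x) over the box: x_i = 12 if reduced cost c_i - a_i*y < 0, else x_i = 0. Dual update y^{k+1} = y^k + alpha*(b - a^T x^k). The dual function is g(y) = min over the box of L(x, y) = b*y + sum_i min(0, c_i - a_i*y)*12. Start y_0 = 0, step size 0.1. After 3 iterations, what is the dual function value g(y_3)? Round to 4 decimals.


Dual ascent for LP: min 5*x1 + 15*x2, 6*x1 + 3*x2 = 5, 0 <= x_i <= 12
Step 1: y^k = 0.0, reduced costs: (5.0, 15.0)
  x^k = (0.0, 0.0), subgradient = b - a^T x = 5.0
  y^{k+1} = 0.0 + 0.1*5.0 = 0.5
Step 2: y^k = 0.5, reduced costs: (2.0, 13.5)
  x^k = (0.0, 0.0), subgradient = b - a^T x = 5.0
  y^{k+1} = 0.5 + 0.1*5.0 = 1.0
Step 3: y^k = 1.0, reduced costs: (-1.0, 12.0)
  x^k = (12.0, 0.0), subgradient = b - a^T x = -67.0
  y^{k+1} = 1.0 + 0.1*-67.0 = -5.7
Dual objective at y_3 = -5.7: reduced costs (39.2, 32.1), box minimizer x = (0.0, 0.0)
g(y_3) = b*y + (c1 - a1*y)*x1 + (c2 - a2*y)*x2 = 5*(-5.7) + 39.2*0.0 + 32.1*0.0 = -28.5 + 0.0 + 0.0 = -28.5


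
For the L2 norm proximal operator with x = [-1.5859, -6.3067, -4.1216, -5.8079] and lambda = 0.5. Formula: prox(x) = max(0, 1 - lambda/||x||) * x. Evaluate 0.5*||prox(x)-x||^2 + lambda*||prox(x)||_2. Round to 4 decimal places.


Step 1: Compute ||x||.
||x|| = 9.6441
Step 2: Compute scaling factor.
scale = max(0, 1 - 0.5/9.6441) = 0.9482
Step 3: prox(x) = [-1.5037, -5.9797, -3.9079, -5.5068]
||prox(x)|| = 9.1441
Step 4: Proximal objective.
0.5*||prox-x||^2 = 0.125
lambda*||prox|| = 4.5721
Total = 4.6971


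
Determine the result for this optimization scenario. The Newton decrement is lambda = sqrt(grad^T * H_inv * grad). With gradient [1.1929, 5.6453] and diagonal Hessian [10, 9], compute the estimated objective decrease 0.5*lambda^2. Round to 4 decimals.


Step 1: H is diagonal, so H^(-1) * g = [0.1193, 0.6273].
Step 2: g^T H^(-1) g = sum_i g_i^2 / H_ii
  = (1.1929)^2/10 + (5.6453)^2/9
  = 0.1423 + 3.541 = 3.6833
Step 3: Objective decrease = 0.5 * g^T H^(-1) g = 1.8417


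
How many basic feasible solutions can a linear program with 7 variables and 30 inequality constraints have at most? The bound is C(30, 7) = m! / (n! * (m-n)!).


Each vertex corresponds to some choice of n active constraints out of m, so the number of vertices is at most C(m, n) = m! / (n!(m-n)!).
m = 30, n = 7
Numerator: 30 * 29 * 28 * 27 * 26 * 25 * 24
Denominator: 7! = 5040
C(30, 7) = 2035800


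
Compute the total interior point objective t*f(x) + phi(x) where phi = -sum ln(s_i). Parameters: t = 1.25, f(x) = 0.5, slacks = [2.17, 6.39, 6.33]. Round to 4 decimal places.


Step 1: Compute log-barrier.
ln values: [0.7747, 1.8547, 1.8453]
phi = -(0.7747 + 1.8547 + 1.8453) = -4.4748
Step 2: Compute augmented objective.
t*f(x) = 1.25*0.5 = 0.625
Total = 0.625 - 4.4748 = -3.8498


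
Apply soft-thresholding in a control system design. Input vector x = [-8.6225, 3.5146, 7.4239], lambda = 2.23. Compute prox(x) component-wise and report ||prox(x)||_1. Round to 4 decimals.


Soft-thresholding with lambda = 2.23:
prox(-8.6225) = sign(-8.6225)*max(|-8.6225| - 2.23, 0) = -6.3925
prox(3.5146) = sign(3.5146)*max(|3.5146| - 2.23, 0) = 1.2846
prox(7.4239) = sign(7.4239)*max(|7.4239| - 2.23, 0) = 5.1939
prox(x) = [-6.3925, 1.2846, 5.1939]
||prox(x)||_1 = 6.3925 + 1.2846 + 5.1939 = 12.871


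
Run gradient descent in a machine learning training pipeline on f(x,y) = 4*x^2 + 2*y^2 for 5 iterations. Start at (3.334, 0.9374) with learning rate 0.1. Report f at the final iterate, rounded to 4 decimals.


Gradient descent on f(x,y) = 4*x^2 + 2*y^2.
Starting point: (3.334, 0.9374), alpha = 0.1
Step 1: grad_x = 2*4*3.334 = 26.672, grad_y = 2*2*0.9374 = 3.7496
  x_1 = 3.334 - 0.1*26.672 = 0.6668
  y_1 = 0.9374 - 0.1*3.7496 = 0.5624
Step 2: grad_x = 2*4*0.6668 = 5.3344, grad_y = 2*2*0.5624 = 2.2498
  x_2 = 0.6668 - 0.1*5.3344 = 0.1334
  y_2 = 0.5624 - 0.1*2.2498 = 0.3375
Step 3: grad_x = 2*4*0.1334 = 1.0669, grad_y = 2*2*0.3375 = 1.3499
  x_3 = 0.1334 - 0.1*1.0669 = 0.0267
  y_3 = 0.3375 - 0.1*1.3499 = 0.2025
Step 4: grad_x = 2*4*0.0267 = 0.2134, grad_y = 2*2*0.2025 = 0.8099
  x_4 = 0.0267 - 0.1*0.2134 = 0.0053
  y_4 = 0.2025 - 0.1*0.8099 = 0.1215
Step 5: grad_x = 2*4*0.0053 = 0.0427, grad_y = 2*2*0.1215 = 0.4859
  x_5 = 0.0053 - 0.1*0.0427 = 0.0011
  y_5 = 0.1215 - 0.1*0.4859 = 0.0729
f(0.0011, 0.0729) = 4*0.0011^2 + 2*0.0729^2 = 0.0106


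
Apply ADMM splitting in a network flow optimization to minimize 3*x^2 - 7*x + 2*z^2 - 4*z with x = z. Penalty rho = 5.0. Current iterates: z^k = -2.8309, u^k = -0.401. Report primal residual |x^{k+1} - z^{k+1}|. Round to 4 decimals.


ADMM iteration with rho = 5.0, z^k = -2.8309, u^k = -0.401
Step 1: x-update.
Minimize 3*x^2 - 7*x + (5.0/2)*(x + 2.8309 - 0.401)^2
FOC: (2*3 + 5.0)*x = 7 + 5.0*(-2.8309 + 0.401)
x^{k+1} = -0.4681
Step 2: z-update.
Minimize 2*z^2 - 4*z + (5.0/2)*(-0.4681 - z - 0.401)^2
FOC: (2*2 + 5.0)*z = 4 + 5.0*(-0.4681 - 0.401)
z^{k+1} = -0.0384
Step 3: u-update.
u^{k+1} = -0.401 - 0.4681 + 0.0384 = -0.8307
Step 4: Primal residual = |-0.4681 + 0.0384| = 0.4297
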